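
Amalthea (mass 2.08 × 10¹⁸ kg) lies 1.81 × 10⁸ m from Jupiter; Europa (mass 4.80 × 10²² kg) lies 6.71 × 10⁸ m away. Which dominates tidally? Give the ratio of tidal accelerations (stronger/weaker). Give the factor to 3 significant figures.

Tidal stretch scales as M/d³; compute that for each body.
Amalthea: (2.08 × 10¹⁸) / (1.81 × 10⁸)³ = 3.508 × 10⁻⁷
Europa: (4.80 × 10²²) / (6.71 × 10⁸)³ = 1.589 × 10⁻⁴
Ratio (larger/smaller) = 453

Europa, by a factor of ≈ 453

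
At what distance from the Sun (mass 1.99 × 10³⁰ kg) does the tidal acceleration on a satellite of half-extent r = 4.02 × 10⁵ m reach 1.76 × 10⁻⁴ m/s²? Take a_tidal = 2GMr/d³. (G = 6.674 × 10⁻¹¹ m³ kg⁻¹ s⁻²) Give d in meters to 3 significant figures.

2GMr/d³ = a_tidal  ⇒  d = (2GMr / a_tidal)^(1/3)
d = (2 × 6.674×10⁻¹¹ × (1.99 × 10³⁰) × (4.02 × 10⁵) / (1.76 × 10⁻⁴))^(1/3)
  = 8.47 × 10⁹ m

8.47 × 10⁹ m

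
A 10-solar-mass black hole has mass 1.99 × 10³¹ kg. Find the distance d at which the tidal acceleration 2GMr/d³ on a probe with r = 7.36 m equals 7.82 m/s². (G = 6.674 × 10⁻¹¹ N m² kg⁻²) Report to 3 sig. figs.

2GMr/d³ = a_tidal  ⇒  d = (2GMr / a_tidal)^(1/3)
d = (2 × 6.674×10⁻¹¹ × (1.99 × 10³¹) × (7.36) / (7.82))^(1/3)
  = 1.36 × 10⁷ m

1.36 × 10⁷ m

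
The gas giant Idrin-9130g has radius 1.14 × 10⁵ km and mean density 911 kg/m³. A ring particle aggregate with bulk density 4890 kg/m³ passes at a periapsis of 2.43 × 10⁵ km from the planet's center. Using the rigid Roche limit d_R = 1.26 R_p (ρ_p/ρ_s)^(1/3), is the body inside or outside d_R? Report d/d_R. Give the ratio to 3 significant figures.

outside; d/d_R ≈ 2.96

d_R = 1.26 × (1.14 × 10⁵ km) × (911/4890)^(1/3) = 82040 km
d/d_R = (2.43 × 10⁵) / (82040) = 2.96
Since d/d_R > 1, the body is outside the Roche limit.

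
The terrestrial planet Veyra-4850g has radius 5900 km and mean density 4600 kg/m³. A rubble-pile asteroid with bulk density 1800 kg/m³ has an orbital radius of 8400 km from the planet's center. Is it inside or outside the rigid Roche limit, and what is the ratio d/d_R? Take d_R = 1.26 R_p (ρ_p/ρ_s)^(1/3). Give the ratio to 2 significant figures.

inside; d/d_R ≈ 0.83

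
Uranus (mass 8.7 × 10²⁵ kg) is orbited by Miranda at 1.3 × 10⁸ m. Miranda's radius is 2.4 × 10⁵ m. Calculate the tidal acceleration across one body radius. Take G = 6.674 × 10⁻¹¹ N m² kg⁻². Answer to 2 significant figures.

1.3 × 10⁻³ m/s²

Δg = 2GMr/d³
   = 2 × (6.674 × 10⁻¹¹) × (8.7 × 10²⁵) × (2.4 × 10⁵) / (1.3 × 10⁸)³
   = 1.3 × 10⁻³ m/s²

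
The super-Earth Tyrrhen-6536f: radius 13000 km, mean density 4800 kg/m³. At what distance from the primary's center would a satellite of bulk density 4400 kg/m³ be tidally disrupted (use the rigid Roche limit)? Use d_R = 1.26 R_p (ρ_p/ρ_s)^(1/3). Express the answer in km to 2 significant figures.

17000 km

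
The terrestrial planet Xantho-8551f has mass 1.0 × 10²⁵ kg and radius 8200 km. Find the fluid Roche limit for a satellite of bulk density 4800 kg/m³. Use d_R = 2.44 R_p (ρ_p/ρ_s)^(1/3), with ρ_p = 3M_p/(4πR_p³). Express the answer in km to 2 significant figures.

ρ_p = 3M_p/(4πR_p³) = 3 × (1.0 × 10²⁵) / (4π × (8.2 × 10⁶ m)³) = 4300 kg/m³
d_R = 2.44 × 8200 km × (4300/4800)^(1/3)
    = 19000 km

19000 km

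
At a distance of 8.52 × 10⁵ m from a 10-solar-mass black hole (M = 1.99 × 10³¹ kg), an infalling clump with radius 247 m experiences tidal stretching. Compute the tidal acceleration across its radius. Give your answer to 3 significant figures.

1.06 × 10⁶ m/s²

Differencing GM/(d−r)² and GM/d² to first order in r/d gives 2GMr/d³.
Δa = 2GMr/d³
   = 2 × (6.674 × 10⁻¹¹) × (1.99 × 10³¹) × (247) / (8.52 × 10⁵)³
   = 1.06 × 10⁶ m/s²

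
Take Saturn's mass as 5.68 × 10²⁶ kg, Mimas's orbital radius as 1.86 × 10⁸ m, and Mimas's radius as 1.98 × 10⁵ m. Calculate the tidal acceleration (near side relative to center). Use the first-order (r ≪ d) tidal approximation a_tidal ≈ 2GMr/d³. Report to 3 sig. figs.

2.33 × 10⁻³ m/s²

The tidal stretch is the gradient of GM/d² times the body's extent r, hence the 1/d³ dependence.
Δg = 2GMr/d³
   = 2 × (6.674 × 10⁻¹¹) × (5.68 × 10²⁶) × (1.98 × 10⁵) / (1.86 × 10⁸)³
   = 2.33 × 10⁻³ m/s²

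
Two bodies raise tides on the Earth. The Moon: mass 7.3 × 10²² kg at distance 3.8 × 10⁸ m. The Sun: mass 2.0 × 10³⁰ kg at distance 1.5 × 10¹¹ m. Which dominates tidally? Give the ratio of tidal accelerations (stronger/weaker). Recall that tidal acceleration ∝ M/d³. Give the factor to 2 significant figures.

The tide-raising term goes as M/d³ (the gradient of a 1/d² field).
The Moon: (7.3 × 10²²) / (3.8 × 10⁸)³ = 1.330 × 10⁻³
The Sun: (2.0 × 10³⁰) / (1.5 × 10¹¹)³ = 5.926 × 10⁻⁴
Ratio (larger/smaller) = 2.2

The Moon, by a factor of ≈ 2.2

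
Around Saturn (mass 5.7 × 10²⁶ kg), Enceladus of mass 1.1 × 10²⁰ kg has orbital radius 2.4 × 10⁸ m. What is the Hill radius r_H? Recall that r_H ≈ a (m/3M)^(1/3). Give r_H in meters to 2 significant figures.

9.6 × 10⁵ m

r_H ≈ a (m/3M)^(1/3)
    = (2.4 × 10⁸) × (1.1 × 10²⁰ / (3 × 5.7 × 10²⁶))^(1/3)
    = 9.6 × 10⁵ m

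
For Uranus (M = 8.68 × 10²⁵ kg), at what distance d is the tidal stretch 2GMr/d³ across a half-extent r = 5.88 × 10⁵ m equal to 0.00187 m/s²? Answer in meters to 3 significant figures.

1.54 × 10⁸ m

2GMr/d³ = a_tidal  ⇒  d = (2GMr / a_tidal)^(1/3)
d = (2 × 6.674×10⁻¹¹ × (8.68 × 10²⁵) × (5.88 × 10⁵) / (0.00187))^(1/3)
  = 1.54 × 10⁸ m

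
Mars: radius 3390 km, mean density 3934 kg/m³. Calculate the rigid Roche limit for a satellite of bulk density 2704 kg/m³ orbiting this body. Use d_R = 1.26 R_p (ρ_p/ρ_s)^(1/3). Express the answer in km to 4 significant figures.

4840 km

d_R = 1.26 × 3390 km × (3934/2704)^(1/3)
    = 4840 km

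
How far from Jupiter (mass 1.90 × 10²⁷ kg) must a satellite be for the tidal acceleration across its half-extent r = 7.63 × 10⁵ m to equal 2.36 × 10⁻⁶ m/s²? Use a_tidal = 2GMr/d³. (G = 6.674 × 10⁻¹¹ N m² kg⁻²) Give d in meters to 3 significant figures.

4.34 × 10⁹ m

2GMr/d³ = a_tidal  ⇒  d = (2GMr / a_tidal)^(1/3)
d = (2 × 6.674×10⁻¹¹ × (1.90 × 10²⁷) × (7.63 × 10⁵) / (2.36 × 10⁻⁶))^(1/3)
  = 4.34 × 10⁹ m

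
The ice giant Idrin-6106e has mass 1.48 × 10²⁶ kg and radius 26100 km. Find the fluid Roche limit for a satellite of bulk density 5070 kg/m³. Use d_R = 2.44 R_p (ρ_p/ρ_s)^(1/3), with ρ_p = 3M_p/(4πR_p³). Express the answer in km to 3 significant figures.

ρ_p = 3M_p/(4πR_p³) = 3 × (1.48 × 10²⁶) / (4π × (2.61 × 10⁷ m)³) = 1990 kg/m³
d_R = 2.44 × 26100 km × (1990/5070)^(1/3)
    = 46600 km

46600 km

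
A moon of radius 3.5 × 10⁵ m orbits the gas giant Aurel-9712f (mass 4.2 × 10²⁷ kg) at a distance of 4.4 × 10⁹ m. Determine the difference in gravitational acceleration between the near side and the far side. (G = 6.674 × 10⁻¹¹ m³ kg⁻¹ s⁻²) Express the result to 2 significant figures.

4.6 × 10⁻⁶ m/s²

Δg = 4GMr/d³
   = 4 × (6.674 × 10⁻¹¹) × (4.2 × 10²⁷) × (3.5 × 10⁵) / (4.4 × 10⁹)³
   = 4.6 × 10⁻⁶ m/s²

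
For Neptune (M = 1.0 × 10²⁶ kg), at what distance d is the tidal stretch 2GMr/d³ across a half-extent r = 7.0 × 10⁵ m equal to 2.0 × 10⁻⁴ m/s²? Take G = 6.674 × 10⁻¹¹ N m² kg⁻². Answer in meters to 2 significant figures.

3.6 × 10⁸ m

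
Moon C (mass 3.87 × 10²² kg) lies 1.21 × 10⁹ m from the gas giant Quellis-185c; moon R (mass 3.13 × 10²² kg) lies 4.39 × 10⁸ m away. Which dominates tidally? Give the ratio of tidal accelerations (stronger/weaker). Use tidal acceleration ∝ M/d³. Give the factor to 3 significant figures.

Compare M/d³ for the two perturbers:
Moon C: (3.87 × 10²²) / (1.21 × 10⁹)³ = 2.185 × 10⁻⁵
Moon R: (3.13 × 10²²) / (4.39 × 10⁸)³ = 3.700 × 10⁻⁴
Ratio (larger/smaller) = 16.9

Moon R, by a factor of ≈ 16.9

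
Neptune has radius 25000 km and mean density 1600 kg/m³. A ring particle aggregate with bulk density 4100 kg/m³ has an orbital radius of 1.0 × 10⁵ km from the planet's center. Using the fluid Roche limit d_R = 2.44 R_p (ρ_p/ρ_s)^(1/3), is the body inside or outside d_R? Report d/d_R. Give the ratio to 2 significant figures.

d_R = 2.44 × (25000 km) × (1600/4100)^(1/3) = 44580 km
d/d_R = (1.0 × 10⁵) / (44580) = 2.2
Since d/d_R > 1, the body is outside the Roche limit.

outside; d/d_R ≈ 2.2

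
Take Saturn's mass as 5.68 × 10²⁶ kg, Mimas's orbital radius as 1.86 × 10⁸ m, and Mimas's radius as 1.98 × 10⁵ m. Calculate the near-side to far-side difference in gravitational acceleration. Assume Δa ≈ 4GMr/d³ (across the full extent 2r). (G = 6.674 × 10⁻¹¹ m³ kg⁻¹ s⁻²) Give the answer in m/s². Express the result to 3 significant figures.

Near-to-far spans 2r, so the tidal difference is twice the near-to-center value: 4GMr/d³.
a_tidal = 4GMr/d³
        = 4 × (6.674 × 10⁻¹¹) × (5.68 × 10²⁶) × (1.98 × 10⁵) / (1.86 × 10⁸)³
        = 4.67 × 10⁻³ m/s²

4.67 × 10⁻³ m/s²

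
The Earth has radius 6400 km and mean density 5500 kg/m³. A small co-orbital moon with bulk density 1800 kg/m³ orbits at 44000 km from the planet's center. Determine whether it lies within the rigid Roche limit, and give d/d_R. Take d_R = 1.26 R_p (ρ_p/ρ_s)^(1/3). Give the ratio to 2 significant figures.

d_R = 1.26 × (6400 km) × (5500/1800)^(1/3) = 11700 km
d/d_R = (44000) / (11700) = 3.8
Since d/d_R > 1, the body is outside the Roche limit.

outside; d/d_R ≈ 3.8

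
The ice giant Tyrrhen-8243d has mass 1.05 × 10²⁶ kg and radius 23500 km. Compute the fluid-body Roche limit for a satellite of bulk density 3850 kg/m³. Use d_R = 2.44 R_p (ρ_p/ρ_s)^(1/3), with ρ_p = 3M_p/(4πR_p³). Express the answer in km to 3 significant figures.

45600 km

ρ_p = 3M_p/(4πR_p³) = 3 × (1.05 × 10²⁶) / (4π × (2.35 × 10⁷ m)³) = 1930 kg/m³
d_R = 2.44 × 23500 km × (1930/3850)^(1/3)
    = 45600 km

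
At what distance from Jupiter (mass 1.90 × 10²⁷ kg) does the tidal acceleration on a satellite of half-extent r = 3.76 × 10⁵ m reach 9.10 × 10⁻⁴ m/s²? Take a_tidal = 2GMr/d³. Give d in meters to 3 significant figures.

2GMr/d³ = a_tidal  ⇒  d = (2GMr / a_tidal)^(1/3)
d = (2 × 6.674×10⁻¹¹ × (1.90 × 10²⁷) × (3.76 × 10⁵) / (9.10 × 10⁻⁴))^(1/3)
  = 4.71 × 10⁸ m

4.71 × 10⁸ m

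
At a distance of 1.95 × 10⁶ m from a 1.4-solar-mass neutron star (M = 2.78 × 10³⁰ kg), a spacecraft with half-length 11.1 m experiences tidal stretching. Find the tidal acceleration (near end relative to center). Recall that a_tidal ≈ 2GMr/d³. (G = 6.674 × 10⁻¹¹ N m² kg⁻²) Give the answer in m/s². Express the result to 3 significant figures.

Δg = 2GMr/d³
   = 2 × (6.674 × 10⁻¹¹) × (2.78 × 10³⁰) × (11.1) / (1.95 × 10⁶)³
   = 5.55 × 10² m/s²

5.55 × 10² m/s²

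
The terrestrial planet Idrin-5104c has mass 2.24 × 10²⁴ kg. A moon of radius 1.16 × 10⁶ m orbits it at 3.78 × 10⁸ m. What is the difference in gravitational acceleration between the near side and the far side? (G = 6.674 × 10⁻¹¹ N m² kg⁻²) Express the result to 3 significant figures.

The field gradient is 2GM/d³; across the full diameter 2r the difference is 4GMr/d³.
Δg = 4GMr/d³
   = 4 × (6.674 × 10⁻¹¹) × (2.24 × 10²⁴) × (1.16 × 10⁶) / (3.78 × 10⁸)³
   = 1.28 × 10⁻⁵ m/s²

1.28 × 10⁻⁵ m/s²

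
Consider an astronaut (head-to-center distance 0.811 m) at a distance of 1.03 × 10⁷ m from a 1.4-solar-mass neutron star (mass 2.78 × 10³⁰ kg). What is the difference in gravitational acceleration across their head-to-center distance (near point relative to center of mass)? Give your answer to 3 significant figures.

Since r ≪ d, expand the inverse-square field across one radius to get the leading 2GMr/d³ term.
Δg = 2GMr/d³
   = 2 × (6.674 × 10⁻¹¹) × (2.78 × 10³⁰) × (0.811) / (1.03 × 10⁷)³
   = 2.75 × 10⁻¹ m/s²

2.75 × 10⁻¹ m/s²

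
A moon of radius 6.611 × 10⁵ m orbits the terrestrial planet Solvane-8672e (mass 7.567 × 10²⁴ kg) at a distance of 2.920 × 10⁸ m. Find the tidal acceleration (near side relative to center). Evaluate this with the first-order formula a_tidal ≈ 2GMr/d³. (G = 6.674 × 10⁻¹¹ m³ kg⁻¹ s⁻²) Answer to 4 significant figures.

2.682 × 10⁻⁵ m/s²

Differencing GM/(d−r)² and GM/d² to first order in r/d gives 2GMr/d³.
a_tidal = 2GMr/d³
        = 2 × (6.674 × 10⁻¹¹) × (7.567 × 10²⁴) × (6.611 × 10⁵) / (2.920 × 10⁸)³
        = 2.682 × 10⁻⁵ m/s²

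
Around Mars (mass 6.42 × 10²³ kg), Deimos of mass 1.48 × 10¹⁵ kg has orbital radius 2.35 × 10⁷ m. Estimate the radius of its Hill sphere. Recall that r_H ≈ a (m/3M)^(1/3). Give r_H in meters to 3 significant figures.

2.15 × 10⁴ m

r_H ≈ a (m/3M)^(1/3)
    = (2.35 × 10⁷) × (1.48 × 10¹⁵ / (3 × 6.42 × 10²³))^(1/3)
    = 2.15 × 10⁴ m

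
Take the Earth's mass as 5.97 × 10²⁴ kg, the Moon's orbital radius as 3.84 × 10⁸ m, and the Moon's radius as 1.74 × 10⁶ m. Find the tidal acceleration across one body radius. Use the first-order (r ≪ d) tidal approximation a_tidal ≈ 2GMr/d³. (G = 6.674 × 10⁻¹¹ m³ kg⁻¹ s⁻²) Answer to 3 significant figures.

2.45 × 10⁻⁵ m/s²

The tidal stretch is the gradient of GM/d² times the body's extent r, hence the 1/d³ dependence.
Δg = 2GMr/d³
   = 2 × (6.674 × 10⁻¹¹) × (5.97 × 10²⁴) × (1.74 × 10⁶) / (3.84 × 10⁸)³
   = 2.45 × 10⁻⁵ m/s²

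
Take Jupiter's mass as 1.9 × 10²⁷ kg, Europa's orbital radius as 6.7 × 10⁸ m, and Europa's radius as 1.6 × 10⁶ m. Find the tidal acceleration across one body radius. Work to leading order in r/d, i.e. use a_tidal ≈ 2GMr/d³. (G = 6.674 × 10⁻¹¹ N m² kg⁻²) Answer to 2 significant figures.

1.3 × 10⁻³ m/s²

Δa = 2GMr/d³
   = 2 × (6.674 × 10⁻¹¹) × (1.9 × 10²⁷) × (1.6 × 10⁶) / (6.7 × 10⁸)³
   = 1.3 × 10⁻³ m/s²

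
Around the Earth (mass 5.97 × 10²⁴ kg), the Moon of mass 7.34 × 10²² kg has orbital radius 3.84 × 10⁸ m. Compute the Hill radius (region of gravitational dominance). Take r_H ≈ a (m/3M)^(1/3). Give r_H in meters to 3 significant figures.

6.15 × 10⁷ m

r_H ≈ a (m/3M)^(1/3)
    = (3.84 × 10⁸) × (7.34 × 10²² / (3 × 5.97 × 10²⁴))^(1/3)
    = 6.15 × 10⁷ m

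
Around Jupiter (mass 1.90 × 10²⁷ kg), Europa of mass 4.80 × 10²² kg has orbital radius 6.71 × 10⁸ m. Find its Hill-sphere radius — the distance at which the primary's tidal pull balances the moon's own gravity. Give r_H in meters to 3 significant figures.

1.37 × 10⁷ m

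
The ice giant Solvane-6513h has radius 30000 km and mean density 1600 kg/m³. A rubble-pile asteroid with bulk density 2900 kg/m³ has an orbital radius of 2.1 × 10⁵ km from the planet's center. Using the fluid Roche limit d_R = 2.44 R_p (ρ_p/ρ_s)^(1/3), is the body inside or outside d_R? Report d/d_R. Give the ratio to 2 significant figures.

outside; d/d_R ≈ 3.5

d_R = 2.44 × (30000 km) × (1600/2900)^(1/3) = 60040 km
d/d_R = (2.1 × 10⁵) / (60040) = 3.5
Since d/d_R > 1, the body is outside the Roche limit.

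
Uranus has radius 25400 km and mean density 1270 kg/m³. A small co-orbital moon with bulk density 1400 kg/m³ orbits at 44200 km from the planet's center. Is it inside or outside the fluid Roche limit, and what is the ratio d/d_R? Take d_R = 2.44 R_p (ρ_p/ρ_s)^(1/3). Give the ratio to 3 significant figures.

inside; d/d_R ≈ 0.737

d_R = 2.44 × (25400 km) × (1270/1400)^(1/3) = 60000 km
d/d_R = (44200) / (60000) = 0.737
Since d/d_R < 1, the body is inside the Roche limit.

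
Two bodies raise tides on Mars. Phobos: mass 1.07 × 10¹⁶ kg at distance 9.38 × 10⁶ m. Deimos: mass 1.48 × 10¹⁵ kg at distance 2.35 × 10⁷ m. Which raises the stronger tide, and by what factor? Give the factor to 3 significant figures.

Phobos, by a factor of ≈ 114

Compare M/d³ for the two perturbers:
Phobos: (1.07 × 10¹⁶) / (9.38 × 10⁶)³ = 1.297 × 10⁻⁵
Deimos: (1.48 × 10¹⁵) / (2.35 × 10⁷)³ = 1.140 × 10⁻⁷
Ratio (larger/smaller) = 114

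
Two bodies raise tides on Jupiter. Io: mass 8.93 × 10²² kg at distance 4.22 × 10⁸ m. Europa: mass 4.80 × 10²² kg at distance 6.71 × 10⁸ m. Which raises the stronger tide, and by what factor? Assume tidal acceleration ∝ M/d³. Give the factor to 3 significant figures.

The tide-raising term goes as M/d³ (the gradient of a 1/d² field).
Io: (8.93 × 10²²) / (4.22 × 10⁸)³ = 1.188 × 10⁻³
Europa: (4.80 × 10²²) / (6.71 × 10⁸)³ = 1.589 × 10⁻⁴
Ratio (larger/smaller) = 7.48

Io, by a factor of ≈ 7.48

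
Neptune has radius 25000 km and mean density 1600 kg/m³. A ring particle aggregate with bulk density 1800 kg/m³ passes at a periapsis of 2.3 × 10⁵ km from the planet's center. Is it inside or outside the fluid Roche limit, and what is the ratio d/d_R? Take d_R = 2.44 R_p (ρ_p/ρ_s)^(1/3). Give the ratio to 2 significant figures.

outside; d/d_R ≈ 3.9

d_R = 2.44 × (25000 km) × (1600/1800)^(1/3) = 58650 km
d/d_R = (2.3 × 10⁵) / (58650) = 3.9
Since d/d_R > 1, the body is outside the Roche limit.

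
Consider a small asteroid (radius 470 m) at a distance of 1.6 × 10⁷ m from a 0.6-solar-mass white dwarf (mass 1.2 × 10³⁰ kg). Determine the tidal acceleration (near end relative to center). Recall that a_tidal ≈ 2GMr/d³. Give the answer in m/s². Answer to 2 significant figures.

1.8 × 10¹ m/s²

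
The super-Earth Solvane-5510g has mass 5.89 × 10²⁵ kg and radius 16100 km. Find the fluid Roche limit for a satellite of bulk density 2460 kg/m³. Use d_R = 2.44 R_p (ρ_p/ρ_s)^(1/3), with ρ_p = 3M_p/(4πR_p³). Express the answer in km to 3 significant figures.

43600 km

ρ_p = 3M_p/(4πR_p³) = 3 × (5.89 × 10²⁵) / (4π × (1.61 × 10⁷ m)³) = 3370 kg/m³
d_R = 2.44 × 16100 km × (3370/2460)^(1/3)
    = 43600 km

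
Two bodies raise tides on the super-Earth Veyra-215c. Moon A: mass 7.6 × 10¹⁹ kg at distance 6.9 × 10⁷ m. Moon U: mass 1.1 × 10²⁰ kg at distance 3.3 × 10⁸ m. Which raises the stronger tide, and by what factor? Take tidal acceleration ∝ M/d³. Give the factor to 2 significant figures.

Moon A, by a factor of ≈ 76

Compare M/d³ for the two perturbers:
Moon A: (7.6 × 10¹⁹) / (6.9 × 10⁷)³ = 2.313 × 10⁻⁴
Moon U: (1.1 × 10²⁰) / (3.3 × 10⁸)³ = 3.061 × 10⁻⁶
Ratio (larger/smaller) = 76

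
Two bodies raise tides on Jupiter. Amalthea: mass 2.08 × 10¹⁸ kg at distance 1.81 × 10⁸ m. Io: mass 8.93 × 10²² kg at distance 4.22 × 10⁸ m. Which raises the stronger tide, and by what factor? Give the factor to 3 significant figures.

Io, by a factor of ≈ 3390

Tidal acceleration ∝ M/d³, so compare M/d³ for each.
Amalthea: (2.08 × 10¹⁸) / (1.81 × 10⁸)³ = 3.508 × 10⁻⁷
Io: (8.93 × 10²²) / (4.22 × 10⁸)³ = 1.188 × 10⁻³
Ratio (larger/smaller) = 3390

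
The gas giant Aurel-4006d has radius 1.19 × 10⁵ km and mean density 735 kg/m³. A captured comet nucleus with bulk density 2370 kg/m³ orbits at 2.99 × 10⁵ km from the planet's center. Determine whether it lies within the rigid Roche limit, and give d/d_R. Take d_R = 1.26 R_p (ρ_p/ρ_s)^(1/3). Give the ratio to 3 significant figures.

outside; d/d_R ≈ 2.95

d_R = 1.26 × (1.19 × 10⁵ km) × (735/2370)^(1/3) = 1.015 × 10⁵ km
d/d_R = (2.99 × 10⁵) / (1.015 × 10⁵) = 2.95
Since d/d_R > 1, the body is outside the Roche limit.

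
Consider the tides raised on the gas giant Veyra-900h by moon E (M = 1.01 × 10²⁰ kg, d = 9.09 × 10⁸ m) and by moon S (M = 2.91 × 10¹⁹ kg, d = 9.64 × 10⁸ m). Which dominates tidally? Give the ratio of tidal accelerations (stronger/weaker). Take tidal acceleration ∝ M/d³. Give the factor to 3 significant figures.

Moon E, by a factor of ≈ 4.14

Tidal acceleration ∝ M/d³, so compare M/d³ for each.
Moon E: (1.01 × 10²⁰) / (9.09 × 10⁸)³ = 1.345 × 10⁻⁷
Moon S: (2.91 × 10¹⁹) / (9.64 × 10⁸)³ = 3.248 × 10⁻⁸
Ratio (larger/smaller) = 4.14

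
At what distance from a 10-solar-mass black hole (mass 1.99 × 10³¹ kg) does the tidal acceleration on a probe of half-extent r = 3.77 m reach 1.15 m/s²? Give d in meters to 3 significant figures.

2.06 × 10⁷ m

2GMr/d³ = a_tidal  ⇒  d = (2GMr / a_tidal)^(1/3)
d = (2 × 6.674×10⁻¹¹ × (1.99 × 10³¹) × (3.77) / (1.15))^(1/3)
  = 2.06 × 10⁷ m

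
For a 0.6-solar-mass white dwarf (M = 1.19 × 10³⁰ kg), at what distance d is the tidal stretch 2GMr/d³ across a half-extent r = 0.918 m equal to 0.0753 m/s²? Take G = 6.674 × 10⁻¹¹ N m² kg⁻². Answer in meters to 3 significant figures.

2GMr/d³ = a_tidal  ⇒  d = (2GMr / a_tidal)^(1/3)
d = (2 × 6.674×10⁻¹¹ × (1.19 × 10³⁰) × (0.918) / (0.0753))^(1/3)
  = 1.25 × 10⁷ m

1.25 × 10⁷ m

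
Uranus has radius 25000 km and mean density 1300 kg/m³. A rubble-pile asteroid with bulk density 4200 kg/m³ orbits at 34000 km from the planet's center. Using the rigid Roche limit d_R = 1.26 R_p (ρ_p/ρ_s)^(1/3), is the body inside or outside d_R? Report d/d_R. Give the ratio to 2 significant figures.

d_R = 1.26 × (25000 km) × (1300/4200)^(1/3) = 21310 km
d/d_R = (34000) / (21310) = 1.6
Since d/d_R > 1, the body is outside the Roche limit.

outside; d/d_R ≈ 1.6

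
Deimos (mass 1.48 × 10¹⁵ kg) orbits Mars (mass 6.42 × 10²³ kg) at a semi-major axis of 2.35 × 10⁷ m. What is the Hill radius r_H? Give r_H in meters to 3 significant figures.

2.15 × 10⁴ m

r_H ≈ a (m/3M)^(1/3)
    = (2.35 × 10⁷) × (1.48 × 10¹⁵ / (3 × 6.42 × 10²³))^(1/3)
    = 2.15 × 10⁴ m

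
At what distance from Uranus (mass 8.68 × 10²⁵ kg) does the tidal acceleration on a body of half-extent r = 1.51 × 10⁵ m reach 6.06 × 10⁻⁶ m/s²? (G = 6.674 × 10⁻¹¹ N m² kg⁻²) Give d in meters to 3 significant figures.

2GMr/d³ = a_tidal  ⇒  d = (2GMr / a_tidal)^(1/3)
d = (2 × 6.674×10⁻¹¹ × (8.68 × 10²⁵) × (1.51 × 10⁵) / (6.06 × 10⁻⁶))^(1/3)
  = 6.61 × 10⁸ m

6.61 × 10⁸ m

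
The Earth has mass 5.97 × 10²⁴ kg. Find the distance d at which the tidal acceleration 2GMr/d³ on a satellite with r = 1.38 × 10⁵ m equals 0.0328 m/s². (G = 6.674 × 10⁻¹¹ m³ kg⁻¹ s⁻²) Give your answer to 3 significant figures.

2GMr/d³ = a_tidal  ⇒  d = (2GMr / a_tidal)^(1/3)
d = (2 × 6.674×10⁻¹¹ × (5.97 × 10²⁴) × (1.38 × 10⁵) / (0.0328))^(1/3)
  = 1.50 × 10⁷ m

1.50 × 10⁷ m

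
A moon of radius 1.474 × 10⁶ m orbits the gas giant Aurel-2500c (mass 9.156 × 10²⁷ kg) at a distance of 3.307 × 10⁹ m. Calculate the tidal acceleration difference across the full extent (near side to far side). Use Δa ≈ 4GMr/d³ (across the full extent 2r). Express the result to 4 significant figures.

9.962 × 10⁻⁵ m/s²

Δa = 4GMr/d³
   = 4 × (6.674 × 10⁻¹¹) × (9.156 × 10²⁷) × (1.474 × 10⁶) / (3.307 × 10⁹)³
   = 9.962 × 10⁻⁵ m/s²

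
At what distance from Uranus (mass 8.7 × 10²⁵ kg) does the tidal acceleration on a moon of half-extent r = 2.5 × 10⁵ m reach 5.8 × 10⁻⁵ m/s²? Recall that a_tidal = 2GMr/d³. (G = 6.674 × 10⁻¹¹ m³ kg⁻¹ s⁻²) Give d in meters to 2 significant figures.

3.7 × 10⁸ m

2GMr/d³ = a_tidal  ⇒  d = (2GMr / a_tidal)^(1/3)
d = (2 × 6.674×10⁻¹¹ × (8.7 × 10²⁵) × (2.5 × 10⁵) / (5.8 × 10⁻⁵))^(1/3)
  = 3.7 × 10⁸ m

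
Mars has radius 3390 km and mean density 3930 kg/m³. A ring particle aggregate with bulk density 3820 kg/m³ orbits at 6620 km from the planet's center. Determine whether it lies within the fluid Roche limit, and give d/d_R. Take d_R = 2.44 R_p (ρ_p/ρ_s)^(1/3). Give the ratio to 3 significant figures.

d_R = 2.44 × (3390 km) × (3930/3820)^(1/3) = 8350 km
d/d_R = (6620) / (8350) = 0.793
Since d/d_R < 1, the body is inside the Roche limit.

inside; d/d_R ≈ 0.793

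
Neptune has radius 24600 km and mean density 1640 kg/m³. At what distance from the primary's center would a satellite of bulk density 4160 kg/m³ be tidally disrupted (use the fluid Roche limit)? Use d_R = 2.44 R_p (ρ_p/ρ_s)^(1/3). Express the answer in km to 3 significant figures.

44000 km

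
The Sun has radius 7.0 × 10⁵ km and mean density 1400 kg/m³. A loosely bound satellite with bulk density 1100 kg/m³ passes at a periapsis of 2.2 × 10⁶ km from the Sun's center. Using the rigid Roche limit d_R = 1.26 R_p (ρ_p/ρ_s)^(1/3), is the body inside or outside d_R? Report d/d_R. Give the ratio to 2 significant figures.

outside; d/d_R ≈ 2.3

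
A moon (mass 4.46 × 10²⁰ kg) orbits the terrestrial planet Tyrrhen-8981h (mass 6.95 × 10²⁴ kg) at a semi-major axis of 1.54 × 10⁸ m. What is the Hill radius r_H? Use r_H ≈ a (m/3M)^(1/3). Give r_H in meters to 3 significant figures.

4.27 × 10⁶ m

r_H ≈ a (m/3M)^(1/3)
    = (1.54 × 10⁸) × (4.46 × 10²⁰ / (3 × 6.95 × 10²⁴))^(1/3)
    = 4.27 × 10⁶ m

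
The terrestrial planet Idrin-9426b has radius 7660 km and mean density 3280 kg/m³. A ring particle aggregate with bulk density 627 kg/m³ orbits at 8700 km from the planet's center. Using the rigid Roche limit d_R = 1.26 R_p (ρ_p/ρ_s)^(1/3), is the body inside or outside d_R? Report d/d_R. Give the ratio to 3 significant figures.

inside; d/d_R ≈ 0.519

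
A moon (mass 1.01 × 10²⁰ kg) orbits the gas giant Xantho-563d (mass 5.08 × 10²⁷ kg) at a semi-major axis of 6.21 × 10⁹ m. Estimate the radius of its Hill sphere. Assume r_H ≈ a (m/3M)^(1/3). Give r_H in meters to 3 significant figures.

1.17 × 10⁷ m

r_H ≈ a (m/3M)^(1/3)
    = (6.21 × 10⁹) × (1.01 × 10²⁰ / (3 × 5.08 × 10²⁷))^(1/3)
    = 1.17 × 10⁷ m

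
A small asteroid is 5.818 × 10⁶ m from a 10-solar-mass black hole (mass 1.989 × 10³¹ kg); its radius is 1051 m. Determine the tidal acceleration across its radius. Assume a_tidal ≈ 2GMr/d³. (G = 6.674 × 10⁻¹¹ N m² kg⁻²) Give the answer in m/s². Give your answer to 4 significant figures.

1.417 × 10⁴ m/s²

The tidal stretch is the gradient of GM/d² times the body's extent r, hence the 1/d³ dependence.
Δg = 2GMr/d³
   = 2 × (6.674 × 10⁻¹¹) × (1.989 × 10³¹) × (1051) / (5.818 × 10⁶)³
   = 1.417 × 10⁴ m/s²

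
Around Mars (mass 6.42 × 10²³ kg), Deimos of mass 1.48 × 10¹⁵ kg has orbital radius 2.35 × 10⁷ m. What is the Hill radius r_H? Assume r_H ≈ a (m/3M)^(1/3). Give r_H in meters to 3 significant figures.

r_H ≈ a (m/3M)^(1/3)
    = (2.35 × 10⁷) × (1.48 × 10¹⁵ / (3 × 6.42 × 10²³))^(1/3)
    = 2.15 × 10⁴ m

2.15 × 10⁴ m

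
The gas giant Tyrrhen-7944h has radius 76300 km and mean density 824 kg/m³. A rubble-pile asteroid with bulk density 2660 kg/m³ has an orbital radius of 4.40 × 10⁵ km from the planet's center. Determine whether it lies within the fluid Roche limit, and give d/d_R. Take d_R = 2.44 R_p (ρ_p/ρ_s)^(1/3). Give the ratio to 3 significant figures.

outside; d/d_R ≈ 3.49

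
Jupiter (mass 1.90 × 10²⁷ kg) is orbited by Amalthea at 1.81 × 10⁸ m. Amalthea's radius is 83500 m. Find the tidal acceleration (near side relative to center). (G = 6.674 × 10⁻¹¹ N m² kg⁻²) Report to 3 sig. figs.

The tidal stretch is the gradient of GM/d² times the body's extent r, hence the 1/d³ dependence.
Δa = 2GMr/d³
   = 2 × (6.674 × 10⁻¹¹) × (1.90 × 10²⁷) × (83500) / (1.81 × 10⁸)³
   = 3.57 × 10⁻³ m/s²

3.57 × 10⁻³ m/s²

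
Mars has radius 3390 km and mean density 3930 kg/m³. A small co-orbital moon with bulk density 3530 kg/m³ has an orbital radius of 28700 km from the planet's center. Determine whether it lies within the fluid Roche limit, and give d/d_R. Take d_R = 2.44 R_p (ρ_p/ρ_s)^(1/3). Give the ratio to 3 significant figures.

outside; d/d_R ≈ 3.35

d_R = 2.44 × (3390 km) × (3930/3530)^(1/3) = 8573 km
d/d_R = (28700) / (8573) = 3.35
Since d/d_R > 1, the body is outside the Roche limit.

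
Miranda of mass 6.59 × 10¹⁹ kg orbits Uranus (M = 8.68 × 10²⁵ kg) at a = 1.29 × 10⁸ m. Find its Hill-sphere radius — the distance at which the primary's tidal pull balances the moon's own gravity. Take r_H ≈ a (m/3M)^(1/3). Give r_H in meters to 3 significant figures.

8.16 × 10⁵ m

r_H ≈ a (m/3M)^(1/3)
    = (1.29 × 10⁸) × (6.59 × 10¹⁹ / (3 × 8.68 × 10²⁵))^(1/3)
    = 8.16 × 10⁵ m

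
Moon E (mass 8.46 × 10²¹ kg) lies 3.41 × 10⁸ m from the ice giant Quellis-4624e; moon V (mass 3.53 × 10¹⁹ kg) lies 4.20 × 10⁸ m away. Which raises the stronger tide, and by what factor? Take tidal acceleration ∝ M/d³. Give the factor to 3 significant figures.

Tidal acceleration ∝ M/d³, so compare M/d³ for each.
Moon E: (8.46 × 10²¹) / (3.41 × 10⁸)³ = 2.134 × 10⁻⁴
Moon V: (3.53 × 10¹⁹) / (4.20 × 10⁸)³ = 4.765 × 10⁻⁷
Ratio (larger/smaller) = 448

Moon E, by a factor of ≈ 448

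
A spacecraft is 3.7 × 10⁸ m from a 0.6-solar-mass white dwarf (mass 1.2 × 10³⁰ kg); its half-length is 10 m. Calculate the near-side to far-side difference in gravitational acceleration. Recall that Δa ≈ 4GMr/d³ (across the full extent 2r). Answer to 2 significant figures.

6.3 × 10⁻⁵ m/s²

a_tidal = 4GMr/d³
        = 4 × (6.674 × 10⁻¹¹) × (1.2 × 10³⁰) × (10) / (3.7 × 10⁸)³
        = 6.3 × 10⁻⁵ m/s²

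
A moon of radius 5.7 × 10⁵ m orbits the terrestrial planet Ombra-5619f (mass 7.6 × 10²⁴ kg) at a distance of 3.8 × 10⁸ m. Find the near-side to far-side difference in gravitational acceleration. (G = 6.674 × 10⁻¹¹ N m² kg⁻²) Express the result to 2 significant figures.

2.1 × 10⁻⁵ m/s²

Δa = 4GMr/d³
   = 4 × (6.674 × 10⁻¹¹) × (7.6 × 10²⁴) × (5.7 × 10⁵) / (3.8 × 10⁸)³
   = 2.1 × 10⁻⁵ m/s²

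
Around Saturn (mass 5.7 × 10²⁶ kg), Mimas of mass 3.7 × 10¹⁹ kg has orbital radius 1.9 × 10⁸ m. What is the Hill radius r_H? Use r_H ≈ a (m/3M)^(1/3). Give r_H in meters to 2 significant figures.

r_H ≈ a (m/3M)^(1/3)
    = (1.9 × 10⁸) × (3.7 × 10¹⁹ / (3 × 5.7 × 10²⁶))^(1/3)
    = 5.3 × 10⁵ m

5.3 × 10⁵ m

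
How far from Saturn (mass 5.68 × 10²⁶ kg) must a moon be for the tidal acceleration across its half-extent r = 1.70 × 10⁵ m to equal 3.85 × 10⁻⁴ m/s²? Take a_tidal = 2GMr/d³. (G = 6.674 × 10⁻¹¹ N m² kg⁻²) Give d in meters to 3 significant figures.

3.22 × 10⁸ m

2GMr/d³ = a_tidal  ⇒  d = (2GMr / a_tidal)^(1/3)
d = (2 × 6.674×10⁻¹¹ × (5.68 × 10²⁶) × (1.70 × 10⁵) / (3.85 × 10⁻⁴))^(1/3)
  = 3.22 × 10⁸ m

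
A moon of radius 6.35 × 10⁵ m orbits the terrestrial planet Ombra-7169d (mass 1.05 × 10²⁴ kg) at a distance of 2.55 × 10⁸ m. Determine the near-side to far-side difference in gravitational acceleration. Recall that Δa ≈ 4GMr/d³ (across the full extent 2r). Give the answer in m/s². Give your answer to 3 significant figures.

Δg = 4GMr/d³
   = 4 × (6.674 × 10⁻¹¹) × (1.05 × 10²⁴) × (6.35 × 10⁵) / (2.55 × 10⁸)³
   = 1.07 × 10⁻⁵ m/s²

1.07 × 10⁻⁵ m/s²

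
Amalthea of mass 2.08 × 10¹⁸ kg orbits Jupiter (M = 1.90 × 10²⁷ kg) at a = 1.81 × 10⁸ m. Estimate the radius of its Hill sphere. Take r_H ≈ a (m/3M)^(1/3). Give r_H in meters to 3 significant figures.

r_H ≈ a (m/3M)^(1/3)
    = (1.81 × 10⁸) × (2.08 × 10¹⁸ / (3 × 1.90 × 10²⁷))^(1/3)
    = 1.29 × 10⁵ m

1.29 × 10⁵ m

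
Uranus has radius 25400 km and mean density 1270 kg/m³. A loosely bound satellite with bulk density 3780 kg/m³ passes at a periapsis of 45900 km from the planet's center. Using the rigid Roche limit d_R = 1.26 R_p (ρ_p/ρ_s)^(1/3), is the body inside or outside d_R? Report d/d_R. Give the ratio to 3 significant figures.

outside; d/d_R ≈ 2.06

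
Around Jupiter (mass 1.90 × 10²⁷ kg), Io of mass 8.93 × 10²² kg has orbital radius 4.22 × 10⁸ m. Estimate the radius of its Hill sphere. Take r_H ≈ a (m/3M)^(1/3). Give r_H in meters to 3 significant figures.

1.06 × 10⁷ m

r_H ≈ a (m/3M)^(1/3)
    = (4.22 × 10⁸) × (8.93 × 10²² / (3 × 1.90 × 10²⁷))^(1/3)
    = 1.06 × 10⁷ m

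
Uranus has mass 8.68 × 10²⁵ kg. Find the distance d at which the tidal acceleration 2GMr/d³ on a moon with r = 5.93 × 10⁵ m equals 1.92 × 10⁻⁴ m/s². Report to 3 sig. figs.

2GMr/d³ = a_tidal  ⇒  d = (2GMr / a_tidal)^(1/3)
d = (2 × 6.674×10⁻¹¹ × (8.68 × 10²⁵) × (5.93 × 10⁵) / (1.92 × 10⁻⁴))^(1/3)
  = 3.30 × 10⁸ m

3.30 × 10⁸ m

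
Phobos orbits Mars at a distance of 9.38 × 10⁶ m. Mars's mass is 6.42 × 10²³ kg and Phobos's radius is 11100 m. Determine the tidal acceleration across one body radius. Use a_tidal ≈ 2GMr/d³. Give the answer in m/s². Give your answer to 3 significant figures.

Δa = 2GMr/d³
   = 2 × (6.674 × 10⁻¹¹) × (6.42 × 10²³) × (11100) / (9.38 × 10⁶)³
   = 1.15 × 10⁻³ m/s²

1.15 × 10⁻³ m/s²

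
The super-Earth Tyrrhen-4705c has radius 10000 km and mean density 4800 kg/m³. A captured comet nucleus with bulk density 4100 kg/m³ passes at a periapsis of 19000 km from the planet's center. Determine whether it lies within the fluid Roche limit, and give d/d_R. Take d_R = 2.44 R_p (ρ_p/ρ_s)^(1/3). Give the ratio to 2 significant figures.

inside; d/d_R ≈ 0.74

d_R = 2.44 × (10000 km) × (4800/4100)^(1/3) = 25720 km
d/d_R = (19000) / (25720) = 0.74
Since d/d_R < 1, the body is inside the Roche limit.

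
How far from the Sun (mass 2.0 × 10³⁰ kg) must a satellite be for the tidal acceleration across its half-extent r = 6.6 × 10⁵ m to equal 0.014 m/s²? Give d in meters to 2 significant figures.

2GMr/d³ = a_tidal  ⇒  d = (2GMr / a_tidal)^(1/3)
d = (2 × 6.674×10⁻¹¹ × (2.0 × 10³⁰) × (6.6 × 10⁵) / (0.014))^(1/3)
  = 2.3 × 10⁹ m

2.3 × 10⁹ m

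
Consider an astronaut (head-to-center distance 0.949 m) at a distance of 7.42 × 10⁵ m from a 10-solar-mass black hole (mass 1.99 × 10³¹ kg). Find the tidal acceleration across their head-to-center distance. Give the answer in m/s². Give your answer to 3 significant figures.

Δg = 2GMr/d³
   = 2 × (6.674 × 10⁻¹¹) × (1.99 × 10³¹) × (0.949) / (7.42 × 10⁵)³
   = 6.17 × 10³ m/s²

6.17 × 10³ m/s²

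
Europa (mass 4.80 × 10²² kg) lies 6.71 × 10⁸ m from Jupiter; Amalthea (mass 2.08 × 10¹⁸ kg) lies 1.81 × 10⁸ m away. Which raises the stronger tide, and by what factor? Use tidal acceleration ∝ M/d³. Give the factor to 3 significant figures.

Tidal acceleration ∝ M/d³, so compare M/d³ for each.
Europa: (4.80 × 10²²) / (6.71 × 10⁸)³ = 1.589 × 10⁻⁴
Amalthea: (2.08 × 10¹⁸) / (1.81 × 10⁸)³ = 3.508 × 10⁻⁷
Ratio (larger/smaller) = 453

Europa, by a factor of ≈ 453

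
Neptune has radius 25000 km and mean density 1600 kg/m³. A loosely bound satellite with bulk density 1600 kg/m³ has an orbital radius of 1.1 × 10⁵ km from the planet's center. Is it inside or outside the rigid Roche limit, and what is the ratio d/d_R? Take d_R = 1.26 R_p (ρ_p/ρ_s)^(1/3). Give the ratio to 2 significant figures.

d_R = 1.26 × (25000 km) × (1600/1600)^(1/3) = 31500 km
d/d_R = (1.1 × 10⁵) / (31500) = 3.5
Since d/d_R > 1, the body is outside the Roche limit.

outside; d/d_R ≈ 3.5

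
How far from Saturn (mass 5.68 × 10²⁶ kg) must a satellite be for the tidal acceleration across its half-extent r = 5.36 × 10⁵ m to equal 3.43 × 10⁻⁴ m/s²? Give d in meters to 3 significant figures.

4.91 × 10⁸ m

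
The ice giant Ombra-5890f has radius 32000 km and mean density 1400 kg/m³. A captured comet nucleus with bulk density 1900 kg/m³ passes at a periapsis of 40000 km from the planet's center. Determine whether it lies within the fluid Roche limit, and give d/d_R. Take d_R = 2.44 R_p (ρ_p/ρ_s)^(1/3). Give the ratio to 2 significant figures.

d_R = 2.44 × (32000 km) × (1400/1900)^(1/3) = 70520 km
d/d_R = (40000) / (70520) = 0.57
Since d/d_R < 1, the body is inside the Roche limit.

inside; d/d_R ≈ 0.57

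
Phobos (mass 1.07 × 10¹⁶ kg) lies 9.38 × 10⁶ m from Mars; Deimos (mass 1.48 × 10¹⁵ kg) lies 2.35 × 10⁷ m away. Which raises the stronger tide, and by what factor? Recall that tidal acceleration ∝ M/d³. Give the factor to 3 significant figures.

Phobos, by a factor of ≈ 114

Tidal acceleration ∝ M/d³, so compare M/d³ for each.
Phobos: (1.07 × 10¹⁶) / (9.38 × 10⁶)³ = 1.297 × 10⁻⁵
Deimos: (1.48 × 10¹⁵) / (2.35 × 10⁷)³ = 1.140 × 10⁻⁷
Ratio (larger/smaller) = 114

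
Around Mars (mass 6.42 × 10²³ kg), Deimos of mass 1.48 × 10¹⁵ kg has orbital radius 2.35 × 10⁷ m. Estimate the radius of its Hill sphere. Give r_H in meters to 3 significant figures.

2.15 × 10⁴ m

r_H ≈ a (m/3M)^(1/3)
    = (2.35 × 10⁷) × (1.48 × 10¹⁵ / (3 × 6.42 × 10²³))^(1/3)
    = 2.15 × 10⁴ m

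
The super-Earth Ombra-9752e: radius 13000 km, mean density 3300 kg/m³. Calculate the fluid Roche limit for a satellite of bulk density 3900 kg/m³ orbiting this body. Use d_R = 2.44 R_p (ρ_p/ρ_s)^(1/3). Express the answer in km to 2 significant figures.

30000 km

d_R = 2.44 × 13000 km × (3300/3900)^(1/3)
    = 30000 km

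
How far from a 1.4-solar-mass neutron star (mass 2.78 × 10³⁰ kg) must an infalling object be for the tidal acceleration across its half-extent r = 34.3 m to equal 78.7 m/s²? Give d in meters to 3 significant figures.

2GMr/d³ = a_tidal  ⇒  d = (2GMr / a_tidal)^(1/3)
d = (2 × 6.674×10⁻¹¹ × (2.78 × 10³⁰) × (34.3) / (78.7))^(1/3)
  = 5.45 × 10⁶ m

5.45 × 10⁶ m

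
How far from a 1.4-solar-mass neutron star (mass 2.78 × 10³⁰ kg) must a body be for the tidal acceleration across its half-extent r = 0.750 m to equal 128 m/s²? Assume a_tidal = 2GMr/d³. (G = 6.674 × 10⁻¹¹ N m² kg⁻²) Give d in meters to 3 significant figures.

1.30 × 10⁶ m

2GMr/d³ = a_tidal  ⇒  d = (2GMr / a_tidal)^(1/3)
d = (2 × 6.674×10⁻¹¹ × (2.78 × 10³⁰) × (0.750) / (128))^(1/3)
  = 1.30 × 10⁶ m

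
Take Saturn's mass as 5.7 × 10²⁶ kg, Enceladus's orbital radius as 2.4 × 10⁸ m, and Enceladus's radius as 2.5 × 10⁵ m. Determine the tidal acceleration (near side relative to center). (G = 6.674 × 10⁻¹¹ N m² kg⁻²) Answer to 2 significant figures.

Differencing GM/(d−r)² and GM/d² to first order in r/d gives 2GMr/d³.
Δg = 2GMr/d³
   = 2 × (6.674 × 10⁻¹¹) × (5.7 × 10²⁶) × (2.5 × 10⁵) / (2.4 × 10⁸)³
   = 1.4 × 10⁻³ m/s²

1.4 × 10⁻³ m/s²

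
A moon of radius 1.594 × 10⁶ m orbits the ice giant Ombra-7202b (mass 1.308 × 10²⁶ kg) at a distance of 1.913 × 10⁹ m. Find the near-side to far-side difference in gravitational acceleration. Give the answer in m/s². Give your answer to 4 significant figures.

a_tidal = 4GMr/d³
        = 4 × (6.674 × 10⁻¹¹) × (1.308 × 10²⁶) × (1.594 × 10⁶) / (1.913 × 10⁹)³
        = 7.951 × 10⁻⁶ m/s²

7.951 × 10⁻⁶ m/s²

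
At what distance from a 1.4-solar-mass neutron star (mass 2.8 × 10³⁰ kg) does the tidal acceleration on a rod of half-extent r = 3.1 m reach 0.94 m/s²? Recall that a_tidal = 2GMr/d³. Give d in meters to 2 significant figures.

2GMr/d³ = a_tidal  ⇒  d = (2GMr / a_tidal)^(1/3)
d = (2 × 6.674×10⁻¹¹ × (2.8 × 10³⁰) × (3.1) / (0.94))^(1/3)
  = 1.1 × 10⁷ m

1.1 × 10⁷ m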